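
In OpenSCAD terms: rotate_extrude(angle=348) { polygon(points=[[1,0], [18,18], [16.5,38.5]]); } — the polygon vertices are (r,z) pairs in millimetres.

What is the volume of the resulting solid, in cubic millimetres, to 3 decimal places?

Profile (r,z), 3 vertices: (1,0) (18,18) (16.5,38.5)
edge 0: (1,0)→(18,18)  cross = 1·18 − 18·0 = 18.0000; (r_i+r_j)·cross = 19·18.0000 = 342.0000
edge 1: (18,18)→(16.5,38.5)  cross = 18·38.5 − 16.5·18 = 396.0000; (r_i+r_j)·cross = 34.5·396.0000 = 13662.0000
edge 2: (16.5,38.5)→(1,0)  cross = 16.5·0 − 1·38.5 = -38.5000; (r_i+r_j)·cross = 17.5·-38.5000 = -673.7500
Σcross = 375.5000 → A = |Σcross|/2 = 187.7500 mm²
Σ(r_i+r_j)·cross = 13330.2500 → first moment M = |Σ|/6 = 2221.7083
R_c = M/A = 2221.7083/187.7500 = 11.8333 mm
θ = 348° = 6.073746 rad
V = θ·R_c·A = 6.073746·11.8333·187.7500 = 13494.092 mm³

Volume = 13494.092 mm³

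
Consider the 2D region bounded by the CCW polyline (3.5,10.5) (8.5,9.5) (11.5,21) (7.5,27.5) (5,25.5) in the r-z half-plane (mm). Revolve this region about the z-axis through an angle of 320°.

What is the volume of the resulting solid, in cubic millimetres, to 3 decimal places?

Volume = 3805.981 mm³

Profile (r,z), 5 vertices: (3.5,10.5) (8.5,9.5) (11.5,21) (7.5,27.5) (5,25.5)
edge 0: (3.5,10.5)→(8.5,9.5)  cross = 3.5·9.5 − 8.5·10.5 = -56.0000; (r_i+r_j)·cross = 12·-56.0000 = -672.0000
edge 1: (8.5,9.5)→(11.5,21)  cross = 8.5·21 − 11.5·9.5 = 69.2500; (r_i+r_j)·cross = 20·69.2500 = 1385.0000
edge 2: (11.5,21)→(7.5,27.5)  cross = 11.5·27.5 − 7.5·21 = 158.7500; (r_i+r_j)·cross = 19·158.7500 = 3016.2500
edge 3: (7.5,27.5)→(5,25.5)  cross = 7.5·25.5 − 5·27.5 = 53.7500; (r_i+r_j)·cross = 12.5·53.7500 = 671.8750
edge 4: (5,25.5)→(3.5,10.5)  cross = 5·10.5 − 3.5·25.5 = -36.7500; (r_i+r_j)·cross = 8.5·-36.7500 = -312.3750
Σcross = 189.0000 → A = |Σcross|/2 = 94.5000 mm²
Σ(r_i+r_j)·cross = 4088.7500 → first moment M = |Σ|/6 = 681.4583
R_c = M/A = 681.4583/94.5000 = 7.2112 mm
θ = 320° = 5.585054 rad
V = θ·R_c·A = 5.585054·7.2112·94.5000 = 3805.981 mm³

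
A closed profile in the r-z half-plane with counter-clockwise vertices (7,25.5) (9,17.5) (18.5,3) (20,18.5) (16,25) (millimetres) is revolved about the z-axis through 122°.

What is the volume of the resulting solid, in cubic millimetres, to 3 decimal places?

Volume = 4860.841 mm³

Profile (r,z), 5 vertices: (7,25.5) (9,17.5) (18.5,3) (20,18.5) (16,25)
edge 0: (7,25.5)→(9,17.5)  cross = 7·17.5 − 9·25.5 = -107.0000; (r_i+r_j)·cross = 16·-107.0000 = -1712.0000
edge 1: (9,17.5)→(18.5,3)  cross = 9·3 − 18.5·17.5 = -296.7500; (r_i+r_j)·cross = 27.5·-296.7500 = -8160.6250
edge 2: (18.5,3)→(20,18.5)  cross = 18.5·18.5 − 20·3 = 282.2500; (r_i+r_j)·cross = 38.5·282.2500 = 10866.6250
edge 3: (20,18.5)→(16,25)  cross = 20·25 − 16·18.5 = 204.0000; (r_i+r_j)·cross = 36·204.0000 = 7344.0000
edge 4: (16,25)→(7,25.5)  cross = 16·25.5 − 7·25 = 233.0000; (r_i+r_j)·cross = 23·233.0000 = 5359.0000
Σcross = 315.5000 → A = |Σcross|/2 = 157.7500 mm²
Σ(r_i+r_j)·cross = 13697.0000 → first moment M = |Σ|/6 = 2282.8333
R_c = M/A = 2282.8333/157.7500 = 14.4712 mm
θ = 122° = 2.129302 rad
V = θ·R_c·A = 2.129302·14.4712·157.7500 = 4860.841 mm³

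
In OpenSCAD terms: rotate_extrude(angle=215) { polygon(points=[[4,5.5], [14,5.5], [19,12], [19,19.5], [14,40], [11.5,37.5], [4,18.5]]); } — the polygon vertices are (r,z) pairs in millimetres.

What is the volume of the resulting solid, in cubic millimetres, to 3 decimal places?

Profile (r,z), 7 vertices: (4,5.5) (14,5.5) (19,12) (19,19.5) (14,40) (11.5,37.5) (4,18.5)
edge 0: (4,5.5)→(14,5.5)  cross = 4·5.5 − 14·5.5 = -55.0000; (r_i+r_j)·cross = 18·-55.0000 = -990.0000
edge 1: (14,5.5)→(19,12)  cross = 14·12 − 19·5.5 = 63.5000; (r_i+r_j)·cross = 33·63.5000 = 2095.5000
edge 2: (19,12)→(19,19.5)  cross = 19·19.5 − 19·12 = 142.5000; (r_i+r_j)·cross = 38·142.5000 = 5415.0000
edge 3: (19,19.5)→(14,40)  cross = 19·40 − 14·19.5 = 487.0000; (r_i+r_j)·cross = 33·487.0000 = 16071.0000
edge 4: (14,40)→(11.5,37.5)  cross = 14·37.5 − 11.5·40 = 65.0000; (r_i+r_j)·cross = 25.5·65.0000 = 1657.5000
edge 5: (11.5,37.5)→(4,18.5)  cross = 11.5·18.5 − 4·37.5 = 62.7500; (r_i+r_j)·cross = 15.5·62.7500 = 972.6250
edge 6: (4,18.5)→(4,5.5)  cross = 4·5.5 − 4·18.5 = -52.0000; (r_i+r_j)·cross = 8·-52.0000 = -416.0000
Σcross = 713.7500 → A = |Σcross|/2 = 356.8750 mm²
Σ(r_i+r_j)·cross = 24805.6250 → first moment M = |Σ|/6 = 4134.2708
R_c = M/A = 4134.2708/356.8750 = 11.5846 mm
θ = 215° = 3.752458 rad
V = θ·R_c·A = 3.752458·11.5846·356.8750 = 15513.677 mm³

Volume = 15513.677 mm³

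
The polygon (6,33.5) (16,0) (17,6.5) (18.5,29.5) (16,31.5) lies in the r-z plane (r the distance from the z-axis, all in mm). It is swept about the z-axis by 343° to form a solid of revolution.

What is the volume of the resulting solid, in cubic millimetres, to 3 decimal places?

Volume = 16591.777 mm³

Profile (r,z), 5 vertices: (6,33.5) (16,0) (17,6.5) (18.5,29.5) (16,31.5)
edge 0: (6,33.5)→(16,0)  cross = 6·0 − 16·33.5 = -536.0000; (r_i+r_j)·cross = 22·-536.0000 = -11792.0000
edge 1: (16,0)→(17,6.5)  cross = 16·6.5 − 17·0 = 104.0000; (r_i+r_j)·cross = 33·104.0000 = 3432.0000
edge 2: (17,6.5)→(18.5,29.5)  cross = 17·29.5 − 18.5·6.5 = 381.2500; (r_i+r_j)·cross = 35.5·381.2500 = 13534.3750
edge 3: (18.5,29.5)→(16,31.5)  cross = 18.5·31.5 − 16·29.5 = 110.7500; (r_i+r_j)·cross = 34.5·110.7500 = 3820.8750
edge 4: (16,31.5)→(6,33.5)  cross = 16·33.5 − 6·31.5 = 347.0000; (r_i+r_j)·cross = 22·347.0000 = 7634.0000
Σcross = 407.0000 → A = |Σcross|/2 = 203.5000 mm²
Σ(r_i+r_j)·cross = 16629.2500 → first moment M = |Σ|/6 = 2771.5417
R_c = M/A = 2771.5417/203.5000 = 13.6194 mm
θ = 343° = 5.986479 rad
V = θ·R_c·A = 5.986479·13.6194·203.5000 = 16591.777 mm³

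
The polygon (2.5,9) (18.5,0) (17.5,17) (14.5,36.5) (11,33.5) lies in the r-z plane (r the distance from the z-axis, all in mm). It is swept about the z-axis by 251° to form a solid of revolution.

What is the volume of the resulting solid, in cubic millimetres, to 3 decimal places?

Volume = 16597.119 mm³

Profile (r,z), 5 vertices: (2.5,9) (18.5,0) (17.5,17) (14.5,36.5) (11,33.5)
edge 0: (2.5,9)→(18.5,0)  cross = 2.5·0 − 18.5·9 = -166.5000; (r_i+r_j)·cross = 21·-166.5000 = -3496.5000
edge 1: (18.5,0)→(17.5,17)  cross = 18.5·17 − 17.5·0 = 314.5000; (r_i+r_j)·cross = 36·314.5000 = 11322.0000
edge 2: (17.5,17)→(14.5,36.5)  cross = 17.5·36.5 − 14.5·17 = 392.2500; (r_i+r_j)·cross = 32·392.2500 = 12552.0000
edge 3: (14.5,36.5)→(11,33.5)  cross = 14.5·33.5 − 11·36.5 = 84.2500; (r_i+r_j)·cross = 25.5·84.2500 = 2148.3750
edge 4: (11,33.5)→(2.5,9)  cross = 11·9 − 2.5·33.5 = 15.2500; (r_i+r_j)·cross = 13.5·15.2500 = 205.8750
Σcross = 639.7500 → A = |Σcross|/2 = 319.8750 mm²
Σ(r_i+r_j)·cross = 22731.7500 → first moment M = |Σ|/6 = 3788.6250
R_c = M/A = 3788.6250/319.8750 = 11.8441 mm
θ = 251° = 4.380776 rad
V = θ·R_c·A = 4.380776·11.8441·319.8750 = 16597.119 mm³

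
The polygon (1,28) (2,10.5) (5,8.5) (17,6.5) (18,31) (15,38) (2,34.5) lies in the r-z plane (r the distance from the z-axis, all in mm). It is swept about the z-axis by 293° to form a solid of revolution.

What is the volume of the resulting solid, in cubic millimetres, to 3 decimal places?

Volume = 22413.850 mm³

Profile (r,z), 7 vertices: (1,28) (2,10.5) (5,8.5) (17,6.5) (18,31) (15,38) (2,34.5)
edge 0: (1,28)→(2,10.5)  cross = 1·10.5 − 2·28 = -45.5000; (r_i+r_j)·cross = 3·-45.5000 = -136.5000
edge 1: (2,10.5)→(5,8.5)  cross = 2·8.5 − 5·10.5 = -35.5000; (r_i+r_j)·cross = 7·-35.5000 = -248.5000
edge 2: (5,8.5)→(17,6.5)  cross = 5·6.5 − 17·8.5 = -112.0000; (r_i+r_j)·cross = 22·-112.0000 = -2464.0000
edge 3: (17,6.5)→(18,31)  cross = 17·31 − 18·6.5 = 410.0000; (r_i+r_j)·cross = 35·410.0000 = 14350.0000
edge 4: (18,31)→(15,38)  cross = 18·38 − 15·31 = 219.0000; (r_i+r_j)·cross = 33·219.0000 = 7227.0000
edge 5: (15,38)→(2,34.5)  cross = 15·34.5 − 2·38 = 441.5000; (r_i+r_j)·cross = 17·441.5000 = 7505.5000
edge 6: (2,34.5)→(1,28)  cross = 2·28 − 1·34.5 = 21.5000; (r_i+r_j)·cross = 3·21.5000 = 64.5000
Σcross = 899.0000 → A = |Σcross|/2 = 449.5000 mm²
Σ(r_i+r_j)·cross = 26298.0000 → first moment M = |Σ|/6 = 4383.0000
R_c = M/A = 4383.0000/449.5000 = 9.7508 mm
θ = 293° = 5.113815 rad
V = θ·R_c·A = 5.113815·9.7508·449.5000 = 22413.850 mm³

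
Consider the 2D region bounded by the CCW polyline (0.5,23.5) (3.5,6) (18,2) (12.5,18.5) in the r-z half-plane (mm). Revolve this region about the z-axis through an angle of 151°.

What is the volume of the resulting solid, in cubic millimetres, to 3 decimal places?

Profile (r,z), 4 vertices: (0.5,23.5) (3.5,6) (18,2) (12.5,18.5)
edge 0: (0.5,23.5)→(3.5,6)  cross = 0.5·6 − 3.5·23.5 = -79.2500; (r_i+r_j)·cross = 4·-79.2500 = -317.0000
edge 1: (3.5,6)→(18,2)  cross = 3.5·2 − 18·6 = -101.0000; (r_i+r_j)·cross = 21.5·-101.0000 = -2171.5000
edge 2: (18,2)→(12.5,18.5)  cross = 18·18.5 − 12.5·2 = 308.0000; (r_i+r_j)·cross = 30.5·308.0000 = 9394.0000
edge 3: (12.5,18.5)→(0.5,23.5)  cross = 12.5·23.5 − 0.5·18.5 = 284.5000; (r_i+r_j)·cross = 13·284.5000 = 3698.5000
Σcross = 412.2500 → A = |Σcross|/2 = 206.1250 mm²
Σ(r_i+r_j)·cross = 10604.0000 → first moment M = |Σ|/6 = 1767.3333
R_c = M/A = 1767.3333/206.1250 = 8.5741 mm
θ = 151° = 2.635447 rad
V = θ·R_c·A = 2.635447·8.5741·206.1250 = 4657.714 mm³

Volume = 4657.714 mm³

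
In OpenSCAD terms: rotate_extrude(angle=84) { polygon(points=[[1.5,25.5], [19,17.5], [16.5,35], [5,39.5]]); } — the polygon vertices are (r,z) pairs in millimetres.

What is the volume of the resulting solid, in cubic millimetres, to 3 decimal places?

Volume = 3581.259 mm³

Profile (r,z), 4 vertices: (1.5,25.5) (19,17.5) (16.5,35) (5,39.5)
edge 0: (1.5,25.5)→(19,17.5)  cross = 1.5·17.5 − 19·25.5 = -458.2500; (r_i+r_j)·cross = 20.5·-458.2500 = -9394.1250
edge 1: (19,17.5)→(16.5,35)  cross = 19·35 − 16.5·17.5 = 376.2500; (r_i+r_j)·cross = 35.5·376.2500 = 13356.8750
edge 2: (16.5,35)→(5,39.5)  cross = 16.5·39.5 − 5·35 = 476.7500; (r_i+r_j)·cross = 21.5·476.7500 = 10250.1250
edge 3: (5,39.5)→(1.5,25.5)  cross = 5·25.5 − 1.5·39.5 = 68.2500; (r_i+r_j)·cross = 6.5·68.2500 = 443.6250
Σcross = 463.0000 → A = |Σcross|/2 = 231.5000 mm²
Σ(r_i+r_j)·cross = 14656.5000 → first moment M = |Σ|/6 = 2442.7500
R_c = M/A = 2442.7500/231.5000 = 10.5518 mm
θ = 84° = 1.466077 rad
V = θ·R_c·A = 1.466077·10.5518·231.5000 = 3581.259 mm³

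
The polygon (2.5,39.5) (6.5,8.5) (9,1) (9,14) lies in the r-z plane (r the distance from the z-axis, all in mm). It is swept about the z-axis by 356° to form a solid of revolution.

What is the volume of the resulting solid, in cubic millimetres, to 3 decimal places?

Profile (r,z), 4 vertices: (2.5,39.5) (6.5,8.5) (9,1) (9,14)
edge 0: (2.5,39.5)→(6.5,8.5)  cross = 2.5·8.5 − 6.5·39.5 = -235.5000; (r_i+r_j)·cross = 9·-235.5000 = -2119.5000
edge 1: (6.5,8.5)→(9,1)  cross = 6.5·1 − 9·8.5 = -70.0000; (r_i+r_j)·cross = 15.5·-70.0000 = -1085.0000
edge 2: (9,1)→(9,14)  cross = 9·14 − 9·1 = 117.0000; (r_i+r_j)·cross = 18·117.0000 = 2106.0000
edge 3: (9,14)→(2.5,39.5)  cross = 9·39.5 − 2.5·14 = 320.5000; (r_i+r_j)·cross = 11.5·320.5000 = 3685.7500
Σcross = 132.0000 → A = |Σcross|/2 = 66.0000 mm²
Σ(r_i+r_j)·cross = 2587.2500 → first moment M = |Σ|/6 = 431.2083
R_c = M/A = 431.2083/66.0000 = 6.5335 mm
θ = 356° = 6.213372 rad
V = θ·R_c·A = 6.213372·6.5335·66.0000 = 2679.258 mm³

Volume = 2679.258 mm³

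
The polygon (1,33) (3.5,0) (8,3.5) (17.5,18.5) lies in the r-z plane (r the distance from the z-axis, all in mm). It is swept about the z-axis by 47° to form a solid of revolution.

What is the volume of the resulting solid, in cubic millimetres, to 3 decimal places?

Volume = 1664.501 mm³

Profile (r,z), 4 vertices: (1,33) (3.5,0) (8,3.5) (17.5,18.5)
edge 0: (1,33)→(3.5,0)  cross = 1·0 − 3.5·33 = -115.5000; (r_i+r_j)·cross = 4.5·-115.5000 = -519.7500
edge 1: (3.5,0)→(8,3.5)  cross = 3.5·3.5 − 8·0 = 12.2500; (r_i+r_j)·cross = 11.5·12.2500 = 140.8750
edge 2: (8,3.5)→(17.5,18.5)  cross = 8·18.5 − 17.5·3.5 = 86.7500; (r_i+r_j)·cross = 25.5·86.7500 = 2212.1250
edge 3: (17.5,18.5)→(1,33)  cross = 17.5·33 − 1·18.5 = 559.0000; (r_i+r_j)·cross = 18.5·559.0000 = 10341.5000
Σcross = 542.5000 → A = |Σcross|/2 = 271.2500 mm²
Σ(r_i+r_j)·cross = 12174.7500 → first moment M = |Σ|/6 = 2029.1250
R_c = M/A = 2029.1250/271.2500 = 7.4806 mm
θ = 47° = 0.820305 rad
V = θ·R_c·A = 0.820305·7.4806·271.2500 = 1664.501 mm³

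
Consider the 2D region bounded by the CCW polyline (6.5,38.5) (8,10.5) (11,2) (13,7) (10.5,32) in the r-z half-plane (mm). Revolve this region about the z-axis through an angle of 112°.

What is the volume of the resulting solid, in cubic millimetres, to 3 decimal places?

Profile (r,z), 5 vertices: (6.5,38.5) (8,10.5) (11,2) (13,7) (10.5,32)
edge 0: (6.5,38.5)→(8,10.5)  cross = 6.5·10.5 − 8·38.5 = -239.7500; (r_i+r_j)·cross = 14.5·-239.7500 = -3476.3750
edge 1: (8,10.5)→(11,2)  cross = 8·2 − 11·10.5 = -99.5000; (r_i+r_j)·cross = 19·-99.5000 = -1890.5000
edge 2: (11,2)→(13,7)  cross = 11·7 − 13·2 = 51.0000; (r_i+r_j)·cross = 24·51.0000 = 1224.0000
edge 3: (13,7)→(10.5,32)  cross = 13·32 − 10.5·7 = 342.5000; (r_i+r_j)·cross = 23.5·342.5000 = 8048.7500
edge 4: (10.5,32)→(6.5,38.5)  cross = 10.5·38.5 − 6.5·32 = 196.2500; (r_i+r_j)·cross = 17·196.2500 = 3336.2500
Σcross = 250.5000 → A = |Σcross|/2 = 125.2500 mm²
Σ(r_i+r_j)·cross = 7242.1250 → first moment M = |Σ|/6 = 1207.0208
R_c = M/A = 1207.0208/125.2500 = 9.6369 mm
θ = 112° = 1.954769 rad
V = θ·R_c·A = 1.954769·9.6369·125.2500 = 2359.447 mm³

Volume = 2359.447 mm³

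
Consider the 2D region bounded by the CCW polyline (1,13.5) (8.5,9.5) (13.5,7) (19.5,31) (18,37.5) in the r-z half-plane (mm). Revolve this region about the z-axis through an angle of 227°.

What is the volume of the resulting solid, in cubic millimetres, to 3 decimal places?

Volume = 11354.138 mm³

Profile (r,z), 5 vertices: (1,13.5) (8.5,9.5) (13.5,7) (19.5,31) (18,37.5)
edge 0: (1,13.5)→(8.5,9.5)  cross = 1·9.5 − 8.5·13.5 = -105.2500; (r_i+r_j)·cross = 9.5·-105.2500 = -999.8750
edge 1: (8.5,9.5)→(13.5,7)  cross = 8.5·7 − 13.5·9.5 = -68.7500; (r_i+r_j)·cross = 22·-68.7500 = -1512.5000
edge 2: (13.5,7)→(19.5,31)  cross = 13.5·31 − 19.5·7 = 282.0000; (r_i+r_j)·cross = 33·282.0000 = 9306.0000
edge 3: (19.5,31)→(18,37.5)  cross = 19.5·37.5 − 18·31 = 173.2500; (r_i+r_j)·cross = 37.5·173.2500 = 6496.8750
edge 4: (18,37.5)→(1,13.5)  cross = 18·13.5 − 1·37.5 = 205.5000; (r_i+r_j)·cross = 19·205.5000 = 3904.5000
Σcross = 486.7500 → A = |Σcross|/2 = 243.3750 mm²
Σ(r_i+r_j)·cross = 17195.0000 → first moment M = |Σ|/6 = 2865.8333
R_c = M/A = 2865.8333/243.3750 = 11.7754 mm
θ = 227° = 3.961897 rad
V = θ·R_c·A = 3.961897·11.7754·243.3750 = 11354.138 mm³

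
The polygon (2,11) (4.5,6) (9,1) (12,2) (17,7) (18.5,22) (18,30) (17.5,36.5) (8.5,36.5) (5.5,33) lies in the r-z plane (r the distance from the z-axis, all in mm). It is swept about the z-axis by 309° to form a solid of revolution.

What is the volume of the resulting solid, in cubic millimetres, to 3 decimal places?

Volume = 26470.523 mm³

Profile (r,z), 10 vertices: (2,11) (4.5,6) (9,1) (12,2) (17,7) (18.5,22) (18,30) (17.5,36.5) (8.5,36.5) (5.5,33)
edge 0: (2,11)→(4.5,6)  cross = 2·6 − 4.5·11 = -37.5000; (r_i+r_j)·cross = 6.5·-37.5000 = -243.7500
edge 1: (4.5,6)→(9,1)  cross = 4.5·1 − 9·6 = -49.5000; (r_i+r_j)·cross = 13.5·-49.5000 = -668.2500
edge 2: (9,1)→(12,2)  cross = 9·2 − 12·1 = 6.0000; (r_i+r_j)·cross = 21·6.0000 = 126.0000
edge 3: (12,2)→(17,7)  cross = 12·7 − 17·2 = 50.0000; (r_i+r_j)·cross = 29·50.0000 = 1450.0000
edge 4: (17,7)→(18.5,22)  cross = 17·22 − 18.5·7 = 244.5000; (r_i+r_j)·cross = 35.5·244.5000 = 8679.7500
edge 5: (18.5,22)→(18,30)  cross = 18.5·30 − 18·22 = 159.0000; (r_i+r_j)·cross = 36.5·159.0000 = 5803.5000
edge 6: (18,30)→(17.5,36.5)  cross = 18·36.5 − 17.5·30 = 132.0000; (r_i+r_j)·cross = 35.5·132.0000 = 4686.0000
edge 7: (17.5,36.5)→(8.5,36.5)  cross = 17.5·36.5 − 8.5·36.5 = 328.5000; (r_i+r_j)·cross = 26·328.5000 = 8541.0000
edge 8: (8.5,36.5)→(5.5,33)  cross = 8.5·33 − 5.5·36.5 = 79.7500; (r_i+r_j)·cross = 14·79.7500 = 1116.5000
edge 9: (5.5,33)→(2,11)  cross = 5.5·11 − 2·33 = -5.5000; (r_i+r_j)·cross = 7.5·-5.5000 = -41.2500
Σcross = 907.2500 → A = |Σcross|/2 = 453.6250 mm²
Σ(r_i+r_j)·cross = 29449.5000 → first moment M = |Σ|/6 = 4908.2500
R_c = M/A = 4908.2500/453.6250 = 10.8201 mm
θ = 309° = 5.393067 rad
V = θ·R_c·A = 5.393067·10.8201·453.6250 = 26470.523 mm³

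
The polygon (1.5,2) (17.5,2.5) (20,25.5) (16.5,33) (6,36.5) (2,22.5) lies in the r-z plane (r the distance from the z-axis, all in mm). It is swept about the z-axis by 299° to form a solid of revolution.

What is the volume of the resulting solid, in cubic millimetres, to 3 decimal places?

Profile (r,z), 6 vertices: (1.5,2) (17.5,2.5) (20,25.5) (16.5,33) (6,36.5) (2,22.5)
edge 0: (1.5,2)→(17.5,2.5)  cross = 1.5·2.5 − 17.5·2 = -31.2500; (r_i+r_j)·cross = 19·-31.2500 = -593.7500
edge 1: (17.5,2.5)→(20,25.5)  cross = 17.5·25.5 − 20·2.5 = 396.2500; (r_i+r_j)·cross = 37.5·396.2500 = 14859.3750
edge 2: (20,25.5)→(16.5,33)  cross = 20·33 − 16.5·25.5 = 239.2500; (r_i+r_j)·cross = 36.5·239.2500 = 8732.6250
edge 3: (16.5,33)→(6,36.5)  cross = 16.5·36.5 − 6·33 = 404.2500; (r_i+r_j)·cross = 22.5·404.2500 = 9095.6250
edge 4: (6,36.5)→(2,22.5)  cross = 6·22.5 − 2·36.5 = 62.0000; (r_i+r_j)·cross = 8·62.0000 = 496.0000
edge 5: (2,22.5)→(1.5,2)  cross = 2·2 − 1.5·22.5 = -29.7500; (r_i+r_j)·cross = 3.5·-29.7500 = -104.1250
Σcross = 1040.7500 → A = |Σcross|/2 = 520.3750 mm²
Σ(r_i+r_j)·cross = 32485.7500 → first moment M = |Σ|/6 = 5414.2917
R_c = M/A = 5414.2917/520.3750 = 10.4046 mm
θ = 299° = 5.218534 rad
V = θ·R_c·A = 5.218534·10.4046·520.3750 = 28254.668 mm³

Volume = 28254.668 mm³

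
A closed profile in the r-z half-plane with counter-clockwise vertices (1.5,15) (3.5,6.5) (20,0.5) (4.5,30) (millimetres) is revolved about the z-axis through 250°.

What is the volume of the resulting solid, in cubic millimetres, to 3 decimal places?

Volume = 8401.033 mm³

Profile (r,z), 4 vertices: (1.5,15) (3.5,6.5) (20,0.5) (4.5,30)
edge 0: (1.5,15)→(3.5,6.5)  cross = 1.5·6.5 − 3.5·15 = -42.7500; (r_i+r_j)·cross = 5·-42.7500 = -213.7500
edge 1: (3.5,6.5)→(20,0.5)  cross = 3.5·0.5 − 20·6.5 = -128.2500; (r_i+r_j)·cross = 23.5·-128.2500 = -3013.8750
edge 2: (20,0.5)→(4.5,30)  cross = 20·30 − 4.5·0.5 = 597.7500; (r_i+r_j)·cross = 24.5·597.7500 = 14644.8750
edge 3: (4.5,30)→(1.5,15)  cross = 4.5·15 − 1.5·30 = 22.5000; (r_i+r_j)·cross = 6·22.5000 = 135.0000
Σcross = 449.2500 → A = |Σcross|/2 = 224.6250 mm²
Σ(r_i+r_j)·cross = 11552.2500 → first moment M = |Σ|/6 = 1925.3750
R_c = M/A = 1925.3750/224.6250 = 8.5715 mm
θ = 250° = 4.363323 rad
V = θ·R_c·A = 4.363323·8.5715·224.6250 = 8401.033 mm³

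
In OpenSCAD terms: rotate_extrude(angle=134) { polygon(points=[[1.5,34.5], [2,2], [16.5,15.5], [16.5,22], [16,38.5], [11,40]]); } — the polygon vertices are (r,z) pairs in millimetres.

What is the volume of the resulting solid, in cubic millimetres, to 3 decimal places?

Profile (r,z), 6 vertices: (1.5,34.5) (2,2) (16.5,15.5) (16.5,22) (16,38.5) (11,40)
edge 0: (1.5,34.5)→(2,2)  cross = 1.5·2 − 2·34.5 = -66.0000; (r_i+r_j)·cross = 3.5·-66.0000 = -231.0000
edge 1: (2,2)→(16.5,15.5)  cross = 2·15.5 − 16.5·2 = -2.0000; (r_i+r_j)·cross = 18.5·-2.0000 = -37.0000
edge 2: (16.5,15.5)→(16.5,22)  cross = 16.5·22 − 16.5·15.5 = 107.2500; (r_i+r_j)·cross = 33·107.2500 = 3539.2500
edge 3: (16.5,22)→(16,38.5)  cross = 16.5·38.5 − 16·22 = 283.2500; (r_i+r_j)·cross = 32.5·283.2500 = 9205.6250
edge 4: (16,38.5)→(11,40)  cross = 16·40 − 11·38.5 = 216.5000; (r_i+r_j)·cross = 27·216.5000 = 5845.5000
edge 5: (11,40)→(1.5,34.5)  cross = 11·34.5 − 1.5·40 = 319.5000; (r_i+r_j)·cross = 12.5·319.5000 = 3993.7500
Σcross = 858.5000 → A = |Σcross|/2 = 429.2500 mm²
Σ(r_i+r_j)·cross = 22316.1250 → first moment M = |Σ|/6 = 3719.3542
R_c = M/A = 3719.3542/429.2500 = 8.6648 mm
θ = 134° = 2.338741 rad
V = θ·R_c·A = 2.338741·8.6648·429.2500 = 8698.607 mm³

Volume = 8698.607 mm³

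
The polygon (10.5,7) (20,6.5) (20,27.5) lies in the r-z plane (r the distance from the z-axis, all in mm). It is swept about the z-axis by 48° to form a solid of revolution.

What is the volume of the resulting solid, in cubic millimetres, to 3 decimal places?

Profile (r,z), 3 vertices: (10.5,7) (20,6.5) (20,27.5)
edge 0: (10.5,7)→(20,6.5)  cross = 10.5·6.5 − 20·7 = -71.7500; (r_i+r_j)·cross = 30.5·-71.7500 = -2188.3750
edge 1: (20,6.5)→(20,27.5)  cross = 20·27.5 − 20·6.5 = 420.0000; (r_i+r_j)·cross = 40·420.0000 = 16800.0000
edge 2: (20,27.5)→(10.5,7)  cross = 20·7 − 10.5·27.5 = -148.7500; (r_i+r_j)·cross = 30.5·-148.7500 = -4536.8750
Σcross = 199.5000 → A = |Σcross|/2 = 99.7500 mm²
Σ(r_i+r_j)·cross = 10074.7500 → first moment M = |Σ|/6 = 1679.1250
R_c = M/A = 1679.1250/99.7500 = 16.8333 mm
θ = 48° = 0.837758 rad
V = θ·R_c·A = 0.837758·16.8333·99.7500 = 1406.700 mm³

Volume = 1406.700 mm³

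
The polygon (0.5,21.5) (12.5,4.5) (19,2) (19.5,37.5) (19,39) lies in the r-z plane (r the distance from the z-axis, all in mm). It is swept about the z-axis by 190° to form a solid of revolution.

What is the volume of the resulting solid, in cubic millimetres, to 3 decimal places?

Profile (r,z), 5 vertices: (0.5,21.5) (12.5,4.5) (19,2) (19.5,37.5) (19,39)
edge 0: (0.5,21.5)→(12.5,4.5)  cross = 0.5·4.5 − 12.5·21.5 = -266.5000; (r_i+r_j)·cross = 13·-266.5000 = -3464.5000
edge 1: (12.5,4.5)→(19,2)  cross = 12.5·2 − 19·4.5 = -60.5000; (r_i+r_j)·cross = 31.5·-60.5000 = -1905.7500
edge 2: (19,2)→(19.5,37.5)  cross = 19·37.5 − 19.5·2 = 673.5000; (r_i+r_j)·cross = 38.5·673.5000 = 25929.7500
edge 3: (19.5,37.5)→(19,39)  cross = 19.5·39 − 19·37.5 = 48.0000; (r_i+r_j)·cross = 38.5·48.0000 = 1848.0000
edge 4: (19,39)→(0.5,21.5)  cross = 19·21.5 − 0.5·39 = 389.0000; (r_i+r_j)·cross = 19.5·389.0000 = 7585.5000
Σcross = 783.5000 → A = |Σcross|/2 = 391.7500 mm²
Σ(r_i+r_j)·cross = 29993.0000 → first moment M = |Σ|/6 = 4998.8333
R_c = M/A = 4998.8333/391.7500 = 12.7603 mm
θ = 190° = 3.316126 rad
V = θ·R_c·A = 3.316126·12.7603·391.7500 = 16576.759 mm³

Volume = 16576.759 mm³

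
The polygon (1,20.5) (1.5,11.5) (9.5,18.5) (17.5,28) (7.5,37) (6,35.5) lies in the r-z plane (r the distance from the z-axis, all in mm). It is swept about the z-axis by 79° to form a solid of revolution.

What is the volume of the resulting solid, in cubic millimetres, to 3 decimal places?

Volume = 2216.093 mm³

Profile (r,z), 6 vertices: (1,20.5) (1.5,11.5) (9.5,18.5) (17.5,28) (7.5,37) (6,35.5)
edge 0: (1,20.5)→(1.5,11.5)  cross = 1·11.5 − 1.5·20.5 = -19.2500; (r_i+r_j)·cross = 2.5·-19.2500 = -48.1250
edge 1: (1.5,11.5)→(9.5,18.5)  cross = 1.5·18.5 − 9.5·11.5 = -81.5000; (r_i+r_j)·cross = 11·-81.5000 = -896.5000
edge 2: (9.5,18.5)→(17.5,28)  cross = 9.5·28 − 17.5·18.5 = -57.7500; (r_i+r_j)·cross = 27·-57.7500 = -1559.2500
edge 3: (17.5,28)→(7.5,37)  cross = 17.5·37 − 7.5·28 = 437.5000; (r_i+r_j)·cross = 25·437.5000 = 10937.5000
edge 4: (7.5,37)→(6,35.5)  cross = 7.5·35.5 − 6·37 = 44.2500; (r_i+r_j)·cross = 13.5·44.2500 = 597.3750
edge 5: (6,35.5)→(1,20.5)  cross = 6·20.5 − 1·35.5 = 87.5000; (r_i+r_j)·cross = 7·87.5000 = 612.5000
Σcross = 410.7500 → A = |Σcross|/2 = 205.3750 mm²
Σ(r_i+r_j)·cross = 9643.5000 → first moment M = |Σ|/6 = 1607.2500
R_c = M/A = 1607.2500/205.3750 = 7.8259 mm
θ = 79° = 1.378810 rad
V = θ·R_c·A = 1.378810·7.8259·205.3750 = 2216.093 mm³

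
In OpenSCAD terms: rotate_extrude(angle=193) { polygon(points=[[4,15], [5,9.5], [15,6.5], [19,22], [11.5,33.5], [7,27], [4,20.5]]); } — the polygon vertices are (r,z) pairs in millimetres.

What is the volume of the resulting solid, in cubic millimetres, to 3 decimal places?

Profile (r,z), 7 vertices: (4,15) (5,9.5) (15,6.5) (19,22) (11.5,33.5) (7,27) (4,20.5)
edge 0: (4,15)→(5,9.5)  cross = 4·9.5 − 5·15 = -37.0000; (r_i+r_j)·cross = 9·-37.0000 = -333.0000
edge 1: (5,9.5)→(15,6.5)  cross = 5·6.5 − 15·9.5 = -110.0000; (r_i+r_j)·cross = 20·-110.0000 = -2200.0000
edge 2: (15,6.5)→(19,22)  cross = 15·22 − 19·6.5 = 206.5000; (r_i+r_j)·cross = 34·206.5000 = 7021.0000
edge 3: (19,22)→(11.5,33.5)  cross = 19·33.5 − 11.5·22 = 383.5000; (r_i+r_j)·cross = 30.5·383.5000 = 11696.7500
edge 4: (11.5,33.5)→(7,27)  cross = 11.5·27 − 7·33.5 = 76.0000; (r_i+r_j)·cross = 18.5·76.0000 = 1406.0000
edge 5: (7,27)→(4,20.5)  cross = 7·20.5 − 4·27 = 35.5000; (r_i+r_j)·cross = 11·35.5000 = 390.5000
edge 6: (4,20.5)→(4,15)  cross = 4·15 − 4·20.5 = -22.0000; (r_i+r_j)·cross = 8·-22.0000 = -176.0000
Σcross = 532.5000 → A = |Σcross|/2 = 266.2500 mm²
Σ(r_i+r_j)·cross = 17805.2500 → first moment M = |Σ|/6 = 2967.5417
R_c = M/A = 2967.5417/266.2500 = 11.1457 mm
θ = 193° = 3.368485 rad
V = θ·R_c·A = 3.368485·11.1457·266.2500 = 9996.121 mm³

Volume = 9996.121 mm³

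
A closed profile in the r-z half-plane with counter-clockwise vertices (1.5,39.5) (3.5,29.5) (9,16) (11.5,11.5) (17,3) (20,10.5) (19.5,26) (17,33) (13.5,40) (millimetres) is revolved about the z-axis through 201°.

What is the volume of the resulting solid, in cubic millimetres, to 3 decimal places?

Profile (r,z), 9 vertices: (1.5,39.5) (3.5,29.5) (9,16) (11.5,11.5) (17,3) (20,10.5) (19.5,26) (17,33) (13.5,40)
edge 0: (1.5,39.5)→(3.5,29.5)  cross = 1.5·29.5 − 3.5·39.5 = -94.0000; (r_i+r_j)·cross = 5·-94.0000 = -470.0000
edge 1: (3.5,29.5)→(9,16)  cross = 3.5·16 − 9·29.5 = -209.5000; (r_i+r_j)·cross = 12.5·-209.5000 = -2618.7500
edge 2: (9,16)→(11.5,11.5)  cross = 9·11.5 − 11.5·16 = -80.5000; (r_i+r_j)·cross = 20.5·-80.5000 = -1650.2500
edge 3: (11.5,11.5)→(17,3)  cross = 11.5·3 − 17·11.5 = -161.0000; (r_i+r_j)·cross = 28.5·-161.0000 = -4588.5000
edge 4: (17,3)→(20,10.5)  cross = 17·10.5 − 20·3 = 118.5000; (r_i+r_j)·cross = 37·118.5000 = 4384.5000
edge 5: (20,10.5)→(19.5,26)  cross = 20·26 − 19.5·10.5 = 315.2500; (r_i+r_j)·cross = 39.5·315.2500 = 12452.3750
edge 6: (19.5,26)→(17,33)  cross = 19.5·33 − 17·26 = 201.5000; (r_i+r_j)·cross = 36.5·201.5000 = 7354.7500
edge 7: (17,33)→(13.5,40)  cross = 17·40 − 13.5·33 = 234.5000; (r_i+r_j)·cross = 30.5·234.5000 = 7152.2500
edge 8: (13.5,40)→(1.5,39.5)  cross = 13.5·39.5 − 1.5·40 = 473.2500; (r_i+r_j)·cross = 15·473.2500 = 7098.7500
Σcross = 798.0000 → A = |Σcross|/2 = 399.0000 mm²
Σ(r_i+r_j)·cross = 29115.1250 → first moment M = |Σ|/6 = 4852.5208
R_c = M/A = 4852.5208/399.0000 = 12.1617 mm
θ = 201° = 3.508112 rad
V = θ·R_c·A = 3.508112·12.1617·399.0000 = 17023.186 mm³

Volume = 17023.186 mm³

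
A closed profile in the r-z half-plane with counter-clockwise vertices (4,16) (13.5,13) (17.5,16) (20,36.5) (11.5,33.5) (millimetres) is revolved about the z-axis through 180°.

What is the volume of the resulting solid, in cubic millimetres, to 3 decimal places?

Volume = 9102.503 mm³

Profile (r,z), 5 vertices: (4,16) (13.5,13) (17.5,16) (20,36.5) (11.5,33.5)
edge 0: (4,16)→(13.5,13)  cross = 4·13 − 13.5·16 = -164.0000; (r_i+r_j)·cross = 17.5·-164.0000 = -2870.0000
edge 1: (13.5,13)→(17.5,16)  cross = 13.5·16 − 17.5·13 = -11.5000; (r_i+r_j)·cross = 31·-11.5000 = -356.5000
edge 2: (17.5,16)→(20,36.5)  cross = 17.5·36.5 − 20·16 = 318.7500; (r_i+r_j)·cross = 37.5·318.7500 = 11953.1250
edge 3: (20,36.5)→(11.5,33.5)  cross = 20·33.5 − 11.5·36.5 = 250.2500; (r_i+r_j)·cross = 31.5·250.2500 = 7882.8750
edge 4: (11.5,33.5)→(4,16)  cross = 11.5·16 − 4·33.5 = 50.0000; (r_i+r_j)·cross = 15.5·50.0000 = 775.0000
Σcross = 443.5000 → A = |Σcross|/2 = 221.7500 mm²
Σ(r_i+r_j)·cross = 17384.5000 → first moment M = |Σ|/6 = 2897.4167
R_c = M/A = 2897.4167/221.7500 = 13.0661 mm
θ = 180° = 3.141593 rad
V = θ·R_c·A = 3.141593·13.0661·221.7500 = 9102.503 mm³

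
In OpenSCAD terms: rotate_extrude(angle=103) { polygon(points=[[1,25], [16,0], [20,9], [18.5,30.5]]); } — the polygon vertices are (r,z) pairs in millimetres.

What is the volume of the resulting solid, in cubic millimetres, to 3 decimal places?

Profile (r,z), 4 vertices: (1,25) (16,0) (20,9) (18.5,30.5)
edge 0: (1,25)→(16,0)  cross = 1·0 − 16·25 = -400.0000; (r_i+r_j)·cross = 17·-400.0000 = -6800.0000
edge 1: (16,0)→(20,9)  cross = 16·9 − 20·0 = 144.0000; (r_i+r_j)·cross = 36·144.0000 = 5184.0000
edge 2: (20,9)→(18.5,30.5)  cross = 20·30.5 − 18.5·9 = 443.5000; (r_i+r_j)·cross = 38.5·443.5000 = 17074.7500
edge 3: (18.5,30.5)→(1,25)  cross = 18.5·25 − 1·30.5 = 432.0000; (r_i+r_j)·cross = 19.5·432.0000 = 8424.0000
Σcross = 619.5000 → A = |Σcross|/2 = 309.7500 mm²
Σ(r_i+r_j)·cross = 23882.7500 → first moment M = |Σ|/6 = 3980.4583
R_c = M/A = 3980.4583/309.7500 = 12.8506 mm
θ = 103° = 1.797689 rad
V = θ·R_c·A = 1.797689·12.8506·309.7500 = 7155.627 mm³

Volume = 7155.627 mm³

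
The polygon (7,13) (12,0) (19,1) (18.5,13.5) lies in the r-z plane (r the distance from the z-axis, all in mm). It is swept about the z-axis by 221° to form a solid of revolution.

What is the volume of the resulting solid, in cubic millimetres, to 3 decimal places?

Profile (r,z), 4 vertices: (7,13) (12,0) (19,1) (18.5,13.5)
edge 0: (7,13)→(12,0)  cross = 7·0 − 12·13 = -156.0000; (r_i+r_j)·cross = 19·-156.0000 = -2964.0000
edge 1: (12,0)→(19,1)  cross = 12·1 − 19·0 = 12.0000; (r_i+r_j)·cross = 31·12.0000 = 372.0000
edge 2: (19,1)→(18.5,13.5)  cross = 19·13.5 − 18.5·1 = 238.0000; (r_i+r_j)·cross = 37.5·238.0000 = 8925.0000
edge 3: (18.5,13.5)→(7,13)  cross = 18.5·13 − 7·13.5 = 146.0000; (r_i+r_j)·cross = 25.5·146.0000 = 3723.0000
Σcross = 240.0000 → A = |Σcross|/2 = 120.0000 mm²
Σ(r_i+r_j)·cross = 10056.0000 → first moment M = |Σ|/6 = 1676.0000
R_c = M/A = 1676.0000/120.0000 = 13.9667 mm
θ = 221° = 3.857178 rad
V = θ·R_c·A = 3.857178·13.9667·120.0000 = 6464.630 mm³

Volume = 6464.630 mm³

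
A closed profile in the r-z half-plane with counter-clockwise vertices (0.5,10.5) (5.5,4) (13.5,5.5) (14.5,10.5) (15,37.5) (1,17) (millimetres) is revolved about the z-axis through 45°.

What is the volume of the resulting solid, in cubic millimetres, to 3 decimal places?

Profile (r,z), 6 vertices: (0.5,10.5) (5.5,4) (13.5,5.5) (14.5,10.5) (15,37.5) (1,17)
edge 0: (0.5,10.5)→(5.5,4)  cross = 0.5·4 − 5.5·10.5 = -55.7500; (r_i+r_j)·cross = 6·-55.7500 = -334.5000
edge 1: (5.5,4)→(13.5,5.5)  cross = 5.5·5.5 − 13.5·4 = -23.7500; (r_i+r_j)·cross = 19·-23.7500 = -451.2500
edge 2: (13.5,5.5)→(14.5,10.5)  cross = 13.5·10.5 − 14.5·5.5 = 62.0000; (r_i+r_j)·cross = 28·62.0000 = 1736.0000
edge 3: (14.5,10.5)→(15,37.5)  cross = 14.5·37.5 − 15·10.5 = 386.2500; (r_i+r_j)·cross = 29.5·386.2500 = 11394.3750
edge 4: (15,37.5)→(1,17)  cross = 15·17 − 1·37.5 = 217.5000; (r_i+r_j)·cross = 16·217.5000 = 3480.0000
edge 5: (1,17)→(0.5,10.5)  cross = 1·10.5 − 0.5·17 = 2.0000; (r_i+r_j)·cross = 1.5·2.0000 = 3.0000
Σcross = 588.2500 → A = |Σcross|/2 = 294.1250 mm²
Σ(r_i+r_j)·cross = 15827.6250 → first moment M = |Σ|/6 = 2637.9375
R_c = M/A = 2637.9375/294.1250 = 8.9688 mm
θ = 45° = 0.785398 rad
V = θ·R_c·A = 0.785398·8.9688·294.1250 = 2071.831 mm³

Volume = 2071.831 mm³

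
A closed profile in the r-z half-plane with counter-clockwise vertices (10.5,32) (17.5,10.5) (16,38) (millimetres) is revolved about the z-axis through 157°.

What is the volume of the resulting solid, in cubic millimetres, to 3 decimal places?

Volume = 3220.153 mm³

Profile (r,z), 3 vertices: (10.5,32) (17.5,10.5) (16,38)
edge 0: (10.5,32)→(17.5,10.5)  cross = 10.5·10.5 − 17.5·32 = -449.7500; (r_i+r_j)·cross = 28·-449.7500 = -12593.0000
edge 1: (17.5,10.5)→(16,38)  cross = 17.5·38 − 16·10.5 = 497.0000; (r_i+r_j)·cross = 33.5·497.0000 = 16649.5000
edge 2: (16,38)→(10.5,32)  cross = 16·32 − 10.5·38 = 113.0000; (r_i+r_j)·cross = 26.5·113.0000 = 2994.5000
Σcross = 160.2500 → A = |Σcross|/2 = 80.1250 mm²
Σ(r_i+r_j)·cross = 7051.0000 → first moment M = |Σ|/6 = 1175.1667
R_c = M/A = 1175.1667/80.1250 = 14.6667 mm
θ = 157° = 2.740167 rad
V = θ·R_c·A = 2.740167·14.6667·80.1250 = 3220.153 mm³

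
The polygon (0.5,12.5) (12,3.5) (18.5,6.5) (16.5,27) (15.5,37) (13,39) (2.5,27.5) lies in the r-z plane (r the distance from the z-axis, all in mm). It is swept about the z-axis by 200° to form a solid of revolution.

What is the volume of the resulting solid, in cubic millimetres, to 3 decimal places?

Volume = 15141.313 mm³

Profile (r,z), 7 vertices: (0.5,12.5) (12,3.5) (18.5,6.5) (16.5,27) (15.5,37) (13,39) (2.5,27.5)
edge 0: (0.5,12.5)→(12,3.5)  cross = 0.5·3.5 − 12·12.5 = -148.2500; (r_i+r_j)·cross = 12.5·-148.2500 = -1853.1250
edge 1: (12,3.5)→(18.5,6.5)  cross = 12·6.5 − 18.5·3.5 = 13.2500; (r_i+r_j)·cross = 30.5·13.2500 = 404.1250
edge 2: (18.5,6.5)→(16.5,27)  cross = 18.5·27 − 16.5·6.5 = 392.2500; (r_i+r_j)·cross = 35·392.2500 = 13728.7500
edge 3: (16.5,27)→(15.5,37)  cross = 16.5·37 − 15.5·27 = 192.0000; (r_i+r_j)·cross = 32·192.0000 = 6144.0000
edge 4: (15.5,37)→(13,39)  cross = 15.5·39 − 13·37 = 123.5000; (r_i+r_j)·cross = 28.5·123.5000 = 3519.7500
edge 5: (13,39)→(2.5,27.5)  cross = 13·27.5 − 2.5·39 = 260.0000; (r_i+r_j)·cross = 15.5·260.0000 = 4030.0000
edge 6: (2.5,27.5)→(0.5,12.5)  cross = 2.5·12.5 − 0.5·27.5 = 17.5000; (r_i+r_j)·cross = 3·17.5000 = 52.5000
Σcross = 850.2500 → A = |Σcross|/2 = 425.1250 mm²
Σ(r_i+r_j)·cross = 26026.0000 → first moment M = |Σ|/6 = 4337.6667
R_c = M/A = 4337.6667/425.1250 = 10.2033 mm
θ = 200° = 3.490659 rad
V = θ·R_c·A = 3.490659·10.2033·425.1250 = 15141.313 mm³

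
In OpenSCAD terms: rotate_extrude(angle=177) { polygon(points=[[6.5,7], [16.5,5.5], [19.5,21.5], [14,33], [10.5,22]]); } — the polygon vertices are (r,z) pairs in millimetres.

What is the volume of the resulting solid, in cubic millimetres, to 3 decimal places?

Profile (r,z), 5 vertices: (6.5,7) (16.5,5.5) (19.5,21.5) (14,33) (10.5,22)
edge 0: (6.5,7)→(16.5,5.5)  cross = 6.5·5.5 − 16.5·7 = -79.7500; (r_i+r_j)·cross = 23·-79.7500 = -1834.2500
edge 1: (16.5,5.5)→(19.5,21.5)  cross = 16.5·21.5 − 19.5·5.5 = 247.5000; (r_i+r_j)·cross = 36·247.5000 = 8910.0000
edge 2: (19.5,21.5)→(14,33)  cross = 19.5·33 − 14·21.5 = 342.5000; (r_i+r_j)·cross = 33.5·342.5000 = 11473.7500
edge 3: (14,33)→(10.5,22)  cross = 14·22 − 10.5·33 = -38.5000; (r_i+r_j)·cross = 24.5·-38.5000 = -943.2500
edge 4: (10.5,22)→(6.5,7)  cross = 10.5·7 − 6.5·22 = -69.5000; (r_i+r_j)·cross = 17·-69.5000 = -1181.5000
Σcross = 402.2500 → A = |Σcross|/2 = 201.1250 mm²
Σ(r_i+r_j)·cross = 16424.7500 → first moment M = |Σ|/6 = 2737.4583
R_c = M/A = 2737.4583/201.1250 = 13.6107 mm
θ = 177° = 3.089233 rad
V = θ·R_c·A = 3.089233·13.6107·201.1250 = 8456.646 mm³

Volume = 8456.646 mm³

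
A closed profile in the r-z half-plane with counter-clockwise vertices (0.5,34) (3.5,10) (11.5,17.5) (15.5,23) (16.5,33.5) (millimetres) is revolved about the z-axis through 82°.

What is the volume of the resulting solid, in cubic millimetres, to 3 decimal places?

Volume = 2929.068 mm³

Profile (r,z), 5 vertices: (0.5,34) (3.5,10) (11.5,17.5) (15.5,23) (16.5,33.5)
edge 0: (0.5,34)→(3.5,10)  cross = 0.5·10 − 3.5·34 = -114.0000; (r_i+r_j)·cross = 4·-114.0000 = -456.0000
edge 1: (3.5,10)→(11.5,17.5)  cross = 3.5·17.5 − 11.5·10 = -53.7500; (r_i+r_j)·cross = 15·-53.7500 = -806.2500
edge 2: (11.5,17.5)→(15.5,23)  cross = 11.5·23 − 15.5·17.5 = -6.7500; (r_i+r_j)·cross = 27·-6.7500 = -182.2500
edge 3: (15.5,23)→(16.5,33.5)  cross = 15.5·33.5 − 16.5·23 = 139.7500; (r_i+r_j)·cross = 32·139.7500 = 4472.0000
edge 4: (16.5,33.5)→(0.5,34)  cross = 16.5·34 − 0.5·33.5 = 544.2500; (r_i+r_j)·cross = 17·544.2500 = 9252.2500
Σcross = 509.5000 → A = |Σcross|/2 = 254.7500 mm²
Σ(r_i+r_j)·cross = 12279.7500 → first moment M = |Σ|/6 = 2046.6250
R_c = M/A = 2046.6250/254.7500 = 8.0339 mm
θ = 82° = 1.431170 rad
V = θ·R_c·A = 1.431170·8.0339·254.7500 = 2929.068 mm³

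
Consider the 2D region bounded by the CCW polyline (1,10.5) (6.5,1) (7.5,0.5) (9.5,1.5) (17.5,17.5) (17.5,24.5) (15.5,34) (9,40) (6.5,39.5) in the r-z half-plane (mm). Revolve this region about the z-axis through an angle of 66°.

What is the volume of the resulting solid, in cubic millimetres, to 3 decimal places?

Profile (r,z), 9 vertices: (1,10.5) (6.5,1) (7.5,0.5) (9.5,1.5) (17.5,17.5) (17.5,24.5) (15.5,34) (9,40) (6.5,39.5)
edge 0: (1,10.5)→(6.5,1)  cross = 1·1 − 6.5·10.5 = -67.2500; (r_i+r_j)·cross = 7.5·-67.2500 = -504.3750
edge 1: (6.5,1)→(7.5,0.5)  cross = 6.5·0.5 − 7.5·1 = -4.2500; (r_i+r_j)·cross = 14·-4.2500 = -59.5000
edge 2: (7.5,0.5)→(9.5,1.5)  cross = 7.5·1.5 − 9.5·0.5 = 6.5000; (r_i+r_j)·cross = 17·6.5000 = 110.5000
edge 3: (9.5,1.5)→(17.5,17.5)  cross = 9.5·17.5 − 17.5·1.5 = 140.0000; (r_i+r_j)·cross = 27·140.0000 = 3780.0000
edge 4: (17.5,17.5)→(17.5,24.5)  cross = 17.5·24.5 − 17.5·17.5 = 122.5000; (r_i+r_j)·cross = 35·122.5000 = 4287.5000
edge 5: (17.5,24.5)→(15.5,34)  cross = 17.5·34 − 15.5·24.5 = 215.2500; (r_i+r_j)·cross = 33·215.2500 = 7103.2500
edge 6: (15.5,34)→(9,40)  cross = 15.5·40 − 9·34 = 314.0000; (r_i+r_j)·cross = 24.5·314.0000 = 7693.0000
edge 7: (9,40)→(6.5,39.5)  cross = 9·39.5 − 6.5·40 = 95.5000; (r_i+r_j)·cross = 15.5·95.5000 = 1480.2500
edge 8: (6.5,39.5)→(1,10.5)  cross = 6.5·10.5 − 1·39.5 = 28.7500; (r_i+r_j)·cross = 7.5·28.7500 = 215.6250
Σcross = 851.0000 → A = |Σcross|/2 = 425.5000 mm²
Σ(r_i+r_j)·cross = 24106.2500 → first moment M = |Σ|/6 = 4017.7083
R_c = M/A = 4017.7083/425.5000 = 9.4423 mm
θ = 66° = 1.151917 rad
V = θ·R_c·A = 1.151917·9.4423·425.5000 = 4628.068 mm³

Volume = 4628.068 mm³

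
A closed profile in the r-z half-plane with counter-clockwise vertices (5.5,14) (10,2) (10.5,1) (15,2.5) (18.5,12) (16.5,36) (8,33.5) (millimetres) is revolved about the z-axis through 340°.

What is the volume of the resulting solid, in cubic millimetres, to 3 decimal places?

Volume = 24165.218 mm³

Profile (r,z), 7 vertices: (5.5,14) (10,2) (10.5,1) (15,2.5) (18.5,12) (16.5,36) (8,33.5)
edge 0: (5.5,14)→(10,2)  cross = 5.5·2 − 10·14 = -129.0000; (r_i+r_j)·cross = 15.5·-129.0000 = -1999.5000
edge 1: (10,2)→(10.5,1)  cross = 10·1 − 10.5·2 = -11.0000; (r_i+r_j)·cross = 20.5·-11.0000 = -225.5000
edge 2: (10.5,1)→(15,2.5)  cross = 10.5·2.5 − 15·1 = 11.2500; (r_i+r_j)·cross = 25.5·11.2500 = 286.8750
edge 3: (15,2.5)→(18.5,12)  cross = 15·12 − 18.5·2.5 = 133.7500; (r_i+r_j)·cross = 33.5·133.7500 = 4480.6250
edge 4: (18.5,12)→(16.5,36)  cross = 18.5·36 − 16.5·12 = 468.0000; (r_i+r_j)·cross = 35·468.0000 = 16380.0000
edge 5: (16.5,36)→(8,33.5)  cross = 16.5·33.5 − 8·36 = 264.7500; (r_i+r_j)·cross = 24.5·264.7500 = 6486.3750
edge 6: (8,33.5)→(5.5,14)  cross = 8·14 − 5.5·33.5 = -72.2500; (r_i+r_j)·cross = 13.5·-72.2500 = -975.3750
Σcross = 665.5000 → A = |Σcross|/2 = 332.7500 mm²
Σ(r_i+r_j)·cross = 24433.5000 → first moment M = |Σ|/6 = 4072.2500
R_c = M/A = 4072.2500/332.7500 = 12.2382 mm
θ = 340° = 5.934119 rad
V = θ·R_c·A = 5.934119·12.2382·332.7500 = 24165.218 mm³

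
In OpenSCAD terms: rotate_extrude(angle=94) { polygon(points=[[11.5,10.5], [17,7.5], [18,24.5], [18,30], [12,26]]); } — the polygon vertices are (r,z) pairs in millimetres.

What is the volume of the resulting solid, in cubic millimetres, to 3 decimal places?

Volume = 2723.924 mm³

Profile (r,z), 5 vertices: (11.5,10.5) (17,7.5) (18,24.5) (18,30) (12,26)
edge 0: (11.5,10.5)→(17,7.5)  cross = 11.5·7.5 − 17·10.5 = -92.2500; (r_i+r_j)·cross = 28.5·-92.2500 = -2629.1250
edge 1: (17,7.5)→(18,24.5)  cross = 17·24.5 − 18·7.5 = 281.5000; (r_i+r_j)·cross = 35·281.5000 = 9852.5000
edge 2: (18,24.5)→(18,30)  cross = 18·30 − 18·24.5 = 99.0000; (r_i+r_j)·cross = 36·99.0000 = 3564.0000
edge 3: (18,30)→(12,26)  cross = 18·26 − 12·30 = 108.0000; (r_i+r_j)·cross = 30·108.0000 = 3240.0000
edge 4: (12,26)→(11.5,10.5)  cross = 12·10.5 − 11.5·26 = -173.0000; (r_i+r_j)·cross = 23.5·-173.0000 = -4065.5000
Σcross = 223.2500 → A = |Σcross|/2 = 111.6250 mm²
Σ(r_i+r_j)·cross = 9961.8750 → first moment M = |Σ|/6 = 1660.3125
R_c = M/A = 1660.3125/111.6250 = 14.8740 mm
θ = 94° = 1.640609 rad
V = θ·R_c·A = 1.640609·14.8740·111.6250 = 2723.924 mm³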